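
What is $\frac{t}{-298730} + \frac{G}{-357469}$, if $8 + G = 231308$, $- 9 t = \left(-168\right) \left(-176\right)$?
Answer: $- \frac{101882766268}{160180071555} \approx -0.63605$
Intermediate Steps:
$t = - \frac{9856}{3}$ ($t = - \frac{\left(-168\right) \left(-176\right)}{9} = \left(- \frac{1}{9}\right) 29568 = - \frac{9856}{3} \approx -3285.3$)
$G = 231300$ ($G = -8 + 231308 = 231300$)
$\frac{t}{-298730} + \frac{G}{-357469} = - \frac{9856}{3 \left(-298730\right)} + \frac{231300}{-357469} = \left(- \frac{9856}{3}\right) \left(- \frac{1}{298730}\right) + 231300 \left(- \frac{1}{357469}\right) = \frac{4928}{448095} - \frac{231300}{357469} = - \frac{101882766268}{160180071555}$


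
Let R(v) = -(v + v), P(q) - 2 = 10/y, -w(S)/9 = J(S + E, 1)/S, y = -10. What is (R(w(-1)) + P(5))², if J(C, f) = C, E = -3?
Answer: 5329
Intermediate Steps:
w(S) = -9*(-3 + S)/S (w(S) = -9*(S - 3)/S = -9*(-3 + S)/S)
P(q) = 1 (P(q) = 2 + 10/(-10) = 2 + 10*(-⅒) = 2 - 1 = 1)
R(v) = -2*v
(R(w(-1)) + P(5))² = (-2*(-9 + 27/(-1)) + 1)² = (-2*(-9 + 27*(-1)) + 1)² = (-2*(-9 - 27) + 1)² = (-2*(-36) + 1)² = (72 + 1)² = 73² = 5329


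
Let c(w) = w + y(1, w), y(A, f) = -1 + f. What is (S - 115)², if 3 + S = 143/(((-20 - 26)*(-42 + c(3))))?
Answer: 40277680249/2896804 ≈ 13904.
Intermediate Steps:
c(w) = -1 + 2*w (c(w) = w + (-1 + w) = -1 + 2*w)
S = -4963/1702 (S = -3 + 143/(((-20 - 26)*(-42 + (-1 + 2*3)))) = -3 + 143/((-46*(-42 + (-1 + 6)))) = -3 + 143/((-46*(-42 + 5))) = -3 + 143/((-46*(-37))) = -3 + 143/1702 = -4963/1702 ≈ -2.9160)
(S - 115)² = (-4963/1702 - 115)² = (-200693/1702)² = 40277680249/2896804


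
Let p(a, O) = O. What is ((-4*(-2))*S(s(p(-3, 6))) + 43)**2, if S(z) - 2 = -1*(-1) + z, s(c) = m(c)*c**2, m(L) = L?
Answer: 3222025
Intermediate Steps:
s(c) = c**3 (s(c) = c*c**2 = c**3)
S(z) = 3 + z (S(z) = 2 + (-1*(-1) + z) = 2 + (1 + z) = 3 + z)
((-4*(-2))*S(s(p(-3, 6))) + 43)**2 = ((-4*(-2))*(3 + 6**3) + 43)**2 = (8*(3 + 216) + 43)**2 = (8*219 + 43)**2 = (1752 + 43)**2 = 1795**2 = 3222025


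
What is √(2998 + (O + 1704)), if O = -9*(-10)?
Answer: 2*√1198 ≈ 69.224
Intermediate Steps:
O = 90
√(2998 + (O + 1704)) = √(2998 + (90 + 1704)) = √(2998 + 1794) = √4792 = 2*√1198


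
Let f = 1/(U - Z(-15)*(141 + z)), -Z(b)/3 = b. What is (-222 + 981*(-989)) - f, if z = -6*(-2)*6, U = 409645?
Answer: -388230625861/400060 ≈ -9.7043e+5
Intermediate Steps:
Z(b) = -3*b
z = 72 (z = 12*6 = 72)
f = 1/400060 (f = 1/(409645 - (-3*(-15))*(141 + 72)) = 1/(409645 - 45*213) = 1/(409645 - 1*9585) = 1/(409645 - 9585) = 1/400060 ≈ 2.4996e-6)
(-222 + 981*(-989)) - f = (-222 + 981*(-989)) - 1*1/400060 = (-222 - 970209) - 1/400060 = -970431 - 1/400060 = -388230625861/400060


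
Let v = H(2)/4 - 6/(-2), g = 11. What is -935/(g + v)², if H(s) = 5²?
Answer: -14960/6561 ≈ -2.2801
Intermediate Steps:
H(s) = 25
v = 37/4 (v = 25/4 - 6/(-2) = 25*(¼) - 6*(-½) = 25/4 + 3 = 37/4 ≈ 9.2500)
-935/(g + v)² = -935/(11 + 37/4)² = -935/((81/4)²) = -935/6561/16 = -935*16/6561 = -14960/6561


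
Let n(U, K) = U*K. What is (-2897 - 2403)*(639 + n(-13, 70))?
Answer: 1436300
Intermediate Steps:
n(U, K) = K*U
(-2897 - 2403)*(639 + n(-13, 70)) = (-2897 - 2403)*(639 + 70*(-13)) = -5300*(639 - 910) = -5300*(-271) = 1436300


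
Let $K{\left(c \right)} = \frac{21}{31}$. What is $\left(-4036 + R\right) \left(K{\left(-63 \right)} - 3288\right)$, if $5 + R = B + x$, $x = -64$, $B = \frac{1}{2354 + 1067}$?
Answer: $\frac{1431100790028}{106051} \approx 1.3494 \cdot 10^{7}$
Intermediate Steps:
$B = \frac{1}{3421} \approx 0.00029231$
$R = - \frac{236048}{3421}$ ($R = -5 + \left(\frac{1}{3421} - 64\right) = -5 - \frac{218943}{3421} = - \frac{236048}{3421} \approx -69.0$)
$K{\left(c \right)} = \frac{21}{31}$ ($K{\left(c \right)} = 21 \cdot \frac{1}{31} = \frac{21}{31}$)
$\left(-4036 + R\right) \left(K{\left(-63 \right)} - 3288\right) = \left(-4036 - \frac{236048}{3421}\right) \left(\frac{21}{31} - 3288\right) = \left(- \frac{14043204}{3421}\right) \left(- \frac{101907}{31}\right) = \frac{1431100790028}{106051}$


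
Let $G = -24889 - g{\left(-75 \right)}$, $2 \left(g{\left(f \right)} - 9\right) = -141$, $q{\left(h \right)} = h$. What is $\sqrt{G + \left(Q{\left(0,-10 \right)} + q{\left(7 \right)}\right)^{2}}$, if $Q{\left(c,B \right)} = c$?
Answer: $\frac{i \sqrt{99114}}{2} \approx 157.41 i$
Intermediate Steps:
$g{\left(f \right)} = - \frac{123}{2}$ ($g{\left(f \right)} = 9 + \frac{1}{2} \left(-141\right) = 9 - \frac{141}{2} = - \frac{123}{2}$)
$G = - \frac{49655}{2}$ ($G = -24889 - - \frac{123}{2} = -24889 + \frac{123}{2} = - \frac{49655}{2} \approx -24828.0$)
$\sqrt{G + \left(Q{\left(0,-10 \right)} + q{\left(7 \right)}\right)^{2}} = \sqrt{- \frac{49655}{2} + \left(0 + 7\right)^{2}} = \sqrt{- \frac{49655}{2} + 7^{2}} = \sqrt{- \frac{49655}{2} + 49} = \sqrt{- \frac{49557}{2}} = \frac{i \sqrt{99114}}{2}$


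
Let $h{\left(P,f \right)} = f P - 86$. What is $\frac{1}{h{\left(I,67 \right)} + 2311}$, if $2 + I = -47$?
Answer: $- \frac{1}{1058} \approx -0.00094518$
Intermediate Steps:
$I = -49$ ($I = -2 - 47 = -49$)
$h{\left(P,f \right)} = -86 + P f$ ($h{\left(P,f \right)} = P f - 86 = -86 + P f$)
$\frac{1}{h{\left(I,67 \right)} + 2311} = \frac{1}{\left(-86 - 3283\right) + 2311} = \frac{1}{-3369 + 2311} = \frac{1}{-1058} = - \frac{1}{1058}$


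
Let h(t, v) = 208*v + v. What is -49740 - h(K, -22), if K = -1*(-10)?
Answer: -45142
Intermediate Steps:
K = 10
h(t, v) = 209*v
-49740 - h(K, -22) = -49740 - 209*(-22) = -49740 - 1*(-4598) = -49740 + 4598 = -45142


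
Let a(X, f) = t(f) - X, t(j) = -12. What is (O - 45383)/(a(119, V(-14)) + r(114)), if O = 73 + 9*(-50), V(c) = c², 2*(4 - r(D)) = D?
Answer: 5720/23 ≈ 248.70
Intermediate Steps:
r(D) = 4 - D/2
a(X, f) = -12 - X
O = -377 (O = 73 - 450 = -377)
(O - 45383)/(a(119, V(-14)) + r(114)) = (-377 - 45383)/((-12 - 1*119) + (4 - ½*114)) = -45760/((-12 - 119) + (4 - 57)) = -45760/(-131 - 53) = -45760/(-184) = -45760*(-1/184) = 5720/23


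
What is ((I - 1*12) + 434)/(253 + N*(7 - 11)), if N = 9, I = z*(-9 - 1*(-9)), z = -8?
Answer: 422/217 ≈ 1.9447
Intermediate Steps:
I = 0 (I = -8*(-9 - 1*(-9)) = -8*(-9 + 9) = -8*0 = 0)
((I - 1*12) + 434)/(253 + N*(7 - 11)) = ((0 - 1*12) + 434)/(253 + 9*(7 - 11)) = ((0 - 12) + 434)/(253 + 9*(-4)) = (-12 + 434)/(253 - 36) = 422/217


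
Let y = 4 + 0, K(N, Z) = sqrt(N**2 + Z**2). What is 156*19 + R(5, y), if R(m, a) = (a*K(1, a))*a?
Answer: 2964 + 16*sqrt(17) ≈ 3030.0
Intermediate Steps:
y = 4
R(m, a) = a**2*sqrt(1 + a**2) (R(m, a) = (a*sqrt(1**2 + a**2))*a = (a*sqrt(1 + a**2))*a = a**2*sqrt(1 + a**2))
156*19 + R(5, y) = 156*19 + 4**2*sqrt(1 + 4**2) = 2964 + 16*sqrt(1 + 16) = 2964 + 16*sqrt(17)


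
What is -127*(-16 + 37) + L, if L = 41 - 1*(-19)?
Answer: -2607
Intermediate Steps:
L = 60 (L = 41 + 19 = 60)
-127*(-16 + 37) + L = -127*(-16 + 37) + 60 = -127*21 + 60 = -2667 + 60 = -2607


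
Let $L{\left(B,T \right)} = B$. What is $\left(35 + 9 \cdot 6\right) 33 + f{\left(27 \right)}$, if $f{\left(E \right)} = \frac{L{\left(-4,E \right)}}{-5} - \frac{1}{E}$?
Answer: $\frac{396598}{135} \approx 2937.8$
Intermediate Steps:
$f{\left(E \right)} = \frac{4}{5} - \frac{1}{E}$ ($f{\left(E \right)} = - \frac{4}{-5} - \frac{1}{E} = \left(-4\right) \left(- \frac{1}{5}\right) - \frac{1}{E} = \frac{4}{5} - \frac{1}{E}$)
$\left(35 + 9 \cdot 6\right) 33 + f{\left(27 \right)} = \left(35 + 9 \cdot 6\right) 33 + \left(\frac{4}{5} - \frac{1}{27}\right) = \left(35 + 54\right) 33 + \left(\frac{4}{5} - \frac{1}{27}\right) = 89 \cdot 33 + \left(\frac{4}{5} - \frac{1}{27}\right) = 2937 + \frac{103}{135} = \frac{396598}{135}$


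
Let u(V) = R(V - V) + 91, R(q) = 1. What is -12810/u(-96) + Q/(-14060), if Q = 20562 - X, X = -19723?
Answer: -9190741/64676 ≈ -142.10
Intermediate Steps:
u(V) = 92 (u(V) = 1 + 91 = 92)
Q = 40285 (Q = 20562 - 1*(-19723) = 20562 + 19723 = 40285)
-12810/u(-96) + Q/(-14060) = -12810/92 + 40285/(-14060) = -12810*1/92 + 40285*(-1/14060) = -6405/46 - 8057/2812 = -9190741/64676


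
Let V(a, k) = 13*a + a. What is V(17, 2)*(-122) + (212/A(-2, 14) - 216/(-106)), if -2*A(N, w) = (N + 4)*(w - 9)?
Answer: -7705236/265 ≈ -29076.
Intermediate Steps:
V(a, k) = 14*a
A(N, w) = -(-9 + w)*(4 + N)/2 (A(N, w) = -(N + 4)*(w - 9)/2 = -(4 + N)*(-9 + w)/2 = -(-9 + w)*(4 + N)/2)
V(17, 2)*(-122) + (212/A(-2, 14) - 216/(-106)) = (14*17)*(-122) + (212/(18 - 2*14 + (9/2)*(-2) - 1/2*(-2)*14) - 216/(-106)) = 238*(-122) + (212/(18 - 28 - 9 + 14) - 216*(-1/106)) = -29036 + (212/(-5) + 108/53) = -29036 + (212*(-1/5) + 108/53) = -29036 + (-212/5 + 108/53) = -29036 - 10696/265 = -7705236/265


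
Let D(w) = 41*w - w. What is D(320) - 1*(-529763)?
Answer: 542563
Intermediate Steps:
D(w) = 40*w
D(320) - 1*(-529763) = 40*320 - 1*(-529763) = 12800 + 529763 = 542563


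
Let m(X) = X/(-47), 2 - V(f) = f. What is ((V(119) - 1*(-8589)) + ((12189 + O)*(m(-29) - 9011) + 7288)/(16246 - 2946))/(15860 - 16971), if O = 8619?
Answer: 878937142/173621525 ≈ 5.0624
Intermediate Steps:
V(f) = 2 - f
m(X) = -X/47 (m(X) = X*(-1/47) = -X/47)
((V(119) - 1*(-8589)) + ((12189 + O)*(m(-29) - 9011) + 7288)/(16246 - 2946))/(15860 - 16971) = (((2 - 1*119) - 1*(-8589)) + ((12189 + 8619)*(-1/47*(-29) - 9011) + 7288)/(16246 - 2946))/(15860 - 16971) = (((2 - 119) + 8589) + (20808*(29/47 - 9011) + 7288)/13300)/(-1111) = ((-117 + 8589) + (20808*(-423488/47) + 7288)*(1/13300))*(-1/1111) = (8472 + (-8811938304/47 + 7288)*(1/13300))*(-1/1111) = (8472 - 8811595768/47*1/13300)*(-1/1111) = (8472 - 2202898942/156275)*(-1/1111) = -878937142/156275*(-1/1111) = 878937142/173621525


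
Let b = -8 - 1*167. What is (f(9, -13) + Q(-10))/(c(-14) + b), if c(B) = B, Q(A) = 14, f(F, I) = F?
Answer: -23/189 ≈ -0.12169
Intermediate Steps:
b = -175 (b = -8 - 167 = -175)
(f(9, -13) + Q(-10))/(c(-14) + b) = (9 + 14)/(-14 - 175) = 23/(-189) = 23*(-1/189) = -23/189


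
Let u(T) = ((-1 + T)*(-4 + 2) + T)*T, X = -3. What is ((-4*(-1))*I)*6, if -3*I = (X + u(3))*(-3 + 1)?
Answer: -96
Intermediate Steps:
u(T) = T*(2 - T) (u(T) = ((-1 + T)*(-2) + T)*T = ((2 - 2*T) + T)*T = (2 - T)*T = T*(2 - T))
I = -4 (I = -(-3 + 3*(2 - 1*3))*(-3 + 1)/3 = -(-3 + 3*(2 - 3))*(-2)/3 = -(-3 + 3*(-1))*(-2)/3 = -(-3 - 3)*(-2)/3 = -(-2)*(-2) = -⅓*12 = -4)
((-4*(-1))*I)*6 = (-4*(-1)*(-4))*6 = (4*(-4))*6 = -16*6 = -96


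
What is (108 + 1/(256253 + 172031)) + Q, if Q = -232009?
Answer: -99319487883/428284 ≈ -2.3190e+5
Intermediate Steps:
(108 + 1/(256253 + 172031)) + Q = (108 + 1/(256253 + 172031)) - 232009 = (108 + 1/428284) - 232009 = 46254673/428284 - 232009 = -99319487883/428284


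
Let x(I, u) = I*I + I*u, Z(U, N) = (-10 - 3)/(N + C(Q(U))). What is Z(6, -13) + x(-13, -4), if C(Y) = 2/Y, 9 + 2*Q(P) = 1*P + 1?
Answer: 3328/15 ≈ 221.87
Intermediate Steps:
Q(P) = -4 + P/2 (Q(P) = -9/2 + (1*P + 1)/2 = -9/2 + (P + 1)/2 = -9/2 + (1 + P)/2 = -9/2 + (½ + P/2) = -4 + P/2)
Z(U, N) = -13/(N + 2/(-4 + U/2)) (Z(U, N) = (-10 - 3)/(N + 2/(-4 + U/2)) = -13/(N + 2/(-4 + U/2)))
x(I, u) = I² + I*u
Z(6, -13) + x(-13, -4) = 13*(8 - 1*6)/(4 - 13*(-8 + 6)) - 13*(-13 - 4) = 13*(8 - 6)/(4 - 13*(-2)) - 13*(-17) = 13*2/(4 + 26) + 221 = 13*2/30 + 221 = 13*(1/30)*2 + 221 = 13/15 + 221 = 3328/15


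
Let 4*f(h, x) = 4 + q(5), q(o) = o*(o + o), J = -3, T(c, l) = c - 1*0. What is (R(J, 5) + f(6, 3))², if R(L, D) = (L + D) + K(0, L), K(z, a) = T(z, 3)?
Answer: 961/4 ≈ 240.25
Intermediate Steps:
T(c, l) = c (T(c, l) = c + 0 = c)
K(z, a) = z
q(o) = 2*o² (q(o) = o*(2*o) = 2*o²)
R(L, D) = D + L (R(L, D) = (L + D) + 0 = (D + L) + 0 = D + L)
f(h, x) = 27/2 (f(h, x) = (4 + 2*5²)/4 = (4 + 2*25)/4 = (4 + 50)/4 = (¼)*54 = 27/2)
(R(J, 5) + f(6, 3))² = ((5 - 3) + 27/2)² = (2 + 27/2)² = (31/2)² = 961/4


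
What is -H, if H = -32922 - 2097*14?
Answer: 62280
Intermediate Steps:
H = -62280 (H = -32922 - 29358 = -62280)
-H = -1*(-62280) = 62280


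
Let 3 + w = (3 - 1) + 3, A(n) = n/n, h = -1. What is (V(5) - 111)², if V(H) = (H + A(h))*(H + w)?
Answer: 4761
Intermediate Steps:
A(n) = 1
w = 2 (w = -3 + ((3 - 1) + 3) = -3 + (2 + 3) = -3 + 5 = 2)
V(H) = (1 + H)*(2 + H) (V(H) = (H + 1)*(H + 2) = (1 + H)*(2 + H))
(V(5) - 111)² = ((2 + 5² + 3*5) - 111)² = ((2 + 25 + 15) - 111)² = (42 - 111)² = (-69)² = 4761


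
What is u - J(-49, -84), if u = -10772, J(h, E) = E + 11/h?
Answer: -523701/49 ≈ -10688.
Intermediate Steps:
u - J(-49, -84) = -10772 - (-84 + 11/(-49)) = -10772 - (-84 + 11*(-1/49)) = -10772 - (-84 - 11/49) = -10772 - 1*(-4127/49) = -10772 + 4127/49 = -523701/49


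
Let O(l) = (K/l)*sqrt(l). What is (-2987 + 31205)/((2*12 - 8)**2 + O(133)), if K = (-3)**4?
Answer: 960766464/8709727 - 2285658*sqrt(133)/8709727 ≈ 107.28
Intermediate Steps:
K = 81
O(l) = 81/sqrt(l) (O(l) = (81/l)*sqrt(l) = 81/sqrt(l))
(-2987 + 31205)/((2*12 - 8)**2 + O(133)) = (-2987 + 31205)/((2*12 - 8)**2 + 81/sqrt(133)) = 28218/((24 - 8)**2 + 81*(sqrt(133)/133)) = 28218/(16**2 + 81*sqrt(133)/133) = 28218/(256 + 81*sqrt(133)/133)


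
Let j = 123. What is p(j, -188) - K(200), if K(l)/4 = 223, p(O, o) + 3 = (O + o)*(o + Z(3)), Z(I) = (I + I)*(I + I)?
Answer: 8985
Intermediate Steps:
Z(I) = 4*I**2 (Z(I) = (2*I)*(2*I) = 4*I**2)
p(O, o) = -3 + (36 + o)*(O + o) (p(O, o) = -3 + (O + o)*(o + 4*3**2) = -3 + (O + o)*(o + 4*9) = -3 + (O + o)*(o + 36) = -3 + (O + o)*(36 + o) = -3 + (36 + o)*(O + o))
K(l) = 892 (K(l) = 4*223 = 892)
p(j, -188) - K(200) = (-3 + (-188)**2 + 36*123 + 36*(-188) + 123*(-188)) - 1*892 = (-3 + 35344 + 4428 - 6768 - 23124) - 892 = 9877 - 892 = 8985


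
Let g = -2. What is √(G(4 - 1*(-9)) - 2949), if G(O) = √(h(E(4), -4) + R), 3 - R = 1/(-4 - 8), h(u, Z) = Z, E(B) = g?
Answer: √(-106164 + 6*I*√33)/6 ≈ 0.0088153 + 54.305*I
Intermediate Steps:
E(B) = -2
R = 37/12 (R = 3 - 1/(-4 - 8) = 3 - 1/(-12) = 3 - 1*(-1/12) = 3 + 1/12 = 37/12 ≈ 3.0833)
G(O) = I*√33/6 (G(O) = √(-4 + 37/12) = √(-11/12) = I*√33/6)
√(G(4 - 1*(-9)) - 2949) = √(I*√33/6 - 2949) = √(-2949 + I*√33/6)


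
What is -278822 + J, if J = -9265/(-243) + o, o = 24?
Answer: -67738649/243 ≈ -2.7876e+5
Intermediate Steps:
J = 15097/243 (J = -9265/(-243) + 24 = -9265*(-1)/243 + 24 = -109*(-85/243) + 24 = 9265/243 + 24 = 15097/243 ≈ 62.128)
-278822 + J = -278822 + 15097/243 = -67738649/243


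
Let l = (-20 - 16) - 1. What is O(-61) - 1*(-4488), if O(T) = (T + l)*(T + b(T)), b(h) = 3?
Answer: 10172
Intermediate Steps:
l = -37 (l = -36 - 1 = -37)
O(T) = (-37 + T)*(3 + T) (O(T) = (T - 37)*(T + 3) = (-37 + T)*(3 + T))
O(-61) - 1*(-4488) = (-111 + (-61)**2 - 34*(-61)) - 1*(-4488) = (-111 + 3721 + 2074) + 4488 = 5684 + 4488 = 10172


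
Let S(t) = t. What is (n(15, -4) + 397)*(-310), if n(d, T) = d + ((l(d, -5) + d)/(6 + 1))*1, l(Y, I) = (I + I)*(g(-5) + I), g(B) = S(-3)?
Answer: -923490/7 ≈ -1.3193e+5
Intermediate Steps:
g(B) = -3
l(Y, I) = 2*I*(-3 + I) (l(Y, I) = (I + I)*(-3 + I) = (2*I)*(-3 + I) = 2*I*(-3 + I))
n(d, T) = 80/7 + 8*d/7 (n(d, T) = d + ((2*(-5)*(-3 - 5) + d)/(6 + 1))*1 = d + ((2*(-5)*(-8) + d)/7)*1 = d + ((80 + d)*(⅐))*1 = d + (80/7 + d/7)*1 = d + (80/7 + d/7) = 80/7 + 8*d/7)
(n(15, -4) + 397)*(-310) = ((80/7 + (8/7)*15) + 397)*(-310) = ((80/7 + 120/7) + 397)*(-310) = (200/7 + 397)*(-310) = (2979/7)*(-310) = -923490/7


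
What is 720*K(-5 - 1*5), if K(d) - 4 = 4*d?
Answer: -25920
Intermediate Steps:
K(d) = 4 + 4*d
720*K(-5 - 1*5) = 720*(4 + 4*(-5 - 1*5)) = 720*(4 + 4*(-5 - 5)) = 720*(4 + 4*(-10)) = 720*(4 - 40) = 720*(-36) = -25920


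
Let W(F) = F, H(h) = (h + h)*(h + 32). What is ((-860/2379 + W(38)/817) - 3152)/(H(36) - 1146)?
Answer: -161236183/191806875 ≈ -0.84062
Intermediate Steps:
H(h) = 2*h*(32 + h) (H(h) = (2*h)*(32 + h) = 2*h*(32 + h))
((-860/2379 + W(38)/817) - 3152)/(H(36) - 1146) = ((-860/2379 + 38/817) - 3152)/(2*36*(32 + 36) - 1146) = ((-860*1/2379 + 38*(1/817)) - 3152)/(2*36*68 - 1146) = ((-860/2379 + 2/43) - 3152)/(4896 - 1146) = (-32222/102297 - 3152)/3750 = -322472366/102297*1/3750 = -161236183/191806875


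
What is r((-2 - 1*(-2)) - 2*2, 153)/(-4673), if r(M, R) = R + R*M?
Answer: 459/4673 ≈ 0.098224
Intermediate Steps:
r(M, R) = R + M*R
r((-2 - 1*(-2)) - 2*2, 153)/(-4673) = (153*(1 + ((-2 - 1*(-2)) - 2*2)))/(-4673) = (153*(1 + ((-2 + 2) - 4)))*(-1/4673) = (153*(1 + (0 - 4)))*(-1/4673) = (153*(1 - 4))*(-1/4673) = (153*(-3))*(-1/4673) = -459*(-1/4673) = 459/4673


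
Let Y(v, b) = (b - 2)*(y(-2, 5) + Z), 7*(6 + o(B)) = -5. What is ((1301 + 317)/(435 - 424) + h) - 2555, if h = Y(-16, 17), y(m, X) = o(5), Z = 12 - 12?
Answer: -193164/77 ≈ -2508.6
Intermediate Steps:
Z = 0
o(B) = -47/7 (o(B) = -6 + (⅐)*(-5) = -6 - 5/7 = -47/7)
y(m, X) = -47/7
Y(v, b) = 94/7 - 47*b/7 (Y(v, b) = (b - 2)*(-47/7 + 0) = (-2 + b)*(-47/7) = 94/7 - 47*b/7)
h = -705/7 (h = 94/7 - 47/7*17 = 94/7 - 799/7 = -705/7 ≈ -100.71)
((1301 + 317)/(435 - 424) + h) - 2555 = ((1301 + 317)/(435 - 424) - 705/7) - 2555 = (1618/11 - 705/7) - 2555 = 3571/77 - 2555 = -193164/77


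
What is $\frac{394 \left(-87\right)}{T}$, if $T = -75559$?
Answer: $\frac{34278}{75559} \approx 0.45366$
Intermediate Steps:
$\frac{394 \left(-87\right)}{T} = \frac{394 \left(-87\right)}{-75559} = \left(-34278\right) \left(- \frac{1}{75559}\right) = \frac{34278}{75559}$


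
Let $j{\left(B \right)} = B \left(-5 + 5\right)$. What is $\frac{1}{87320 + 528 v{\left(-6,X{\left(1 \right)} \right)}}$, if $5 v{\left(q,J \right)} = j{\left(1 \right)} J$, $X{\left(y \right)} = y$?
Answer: $\frac{1}{87320} \approx 1.1452 \cdot 10^{-5}$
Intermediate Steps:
$j{\left(B \right)} = 0$ ($j{\left(B \right)} = B 0 = 0$)
$v{\left(q,J \right)} = 0$ ($v{\left(q,J \right)} = \frac{0 J}{5} = \frac{1}{5} \cdot 0 = 0$)
$\frac{1}{87320 + 528 v{\left(-6,X{\left(1 \right)} \right)}} = \frac{1}{87320 + 528 \cdot 0} = \frac{1}{87320 + 0} = \frac{1}{87320}$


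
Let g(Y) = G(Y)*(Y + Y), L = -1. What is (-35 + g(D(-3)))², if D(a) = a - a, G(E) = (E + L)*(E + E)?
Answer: 1225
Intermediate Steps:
G(E) = 2*E*(-1 + E) (G(E) = (E - 1)*(E + E) = (-1 + E)*(2*E) = 2*E*(-1 + E))
D(a) = 0
g(Y) = 4*Y²*(-1 + Y) (g(Y) = (2*Y*(-1 + Y))*(Y + Y) = (2*Y*(-1 + Y))*(2*Y) = 4*Y²*(-1 + Y))
(-35 + g(D(-3)))² = (-35 + 4*0²*(-1 + 0))² = (-35 + 4*0*(-1))² = (-35 + 0)² = (-35)² = 1225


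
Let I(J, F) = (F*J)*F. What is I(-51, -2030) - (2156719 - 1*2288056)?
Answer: -210034563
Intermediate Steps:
I(J, F) = J*F**2
I(-51, -2030) - (2156719 - 1*2288056) = -51*(-2030)**2 - (2156719 - 1*2288056) = -51*4120900 - (2156719 - 2288056) = -210165900 - 1*(-131337) = -210165900 + 131337 = -210034563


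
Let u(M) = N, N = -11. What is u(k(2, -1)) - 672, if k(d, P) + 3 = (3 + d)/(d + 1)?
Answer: -683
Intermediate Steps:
k(d, P) = -3 + (3 + d)/(1 + d) (k(d, P) = -3 + (3 + d)/(d + 1) = -3 + (3 + d)/(1 + d))
u(M) = -11
u(k(2, -1)) - 672 = -11 - 672 = -683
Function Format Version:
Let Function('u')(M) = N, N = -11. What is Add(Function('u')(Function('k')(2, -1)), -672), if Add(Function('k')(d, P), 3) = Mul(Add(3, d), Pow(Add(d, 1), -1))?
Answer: -683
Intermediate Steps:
Function('k')(d, P) = Add(-3, Mul(Pow(Add(1, d), -1), Add(3, d))) (Function('k')(d, P) = Add(-3, Mul(Add(3, d), Pow(Add(d, 1), -1))) = Add(-3, Mul(Add(3, d), Pow(Add(1, d), -1))) = Add(-3, Mul(Pow(Add(1, d), -1), Add(3, d))))
Function('u')(M) = -11
Add(Function('u')(Function('k')(2, -1)), -672) = Add(-11, -672) = -683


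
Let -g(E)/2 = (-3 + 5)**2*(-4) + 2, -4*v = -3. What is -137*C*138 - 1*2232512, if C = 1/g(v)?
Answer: -31264621/14 ≈ -2.2332e+6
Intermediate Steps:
v = 3/4 (v = -1/4*(-3) = 3/4 ≈ 0.75000)
g(E) = 28 (g(E) = -2*((-3 + 5)**2*(-4) + 2) = -2*(2**2*(-4) + 2) = -2*(4*(-4) + 2) = -2*(-16 + 2) = -2*(-14) = 28)
C = 1/28 ≈ 0.035714
-137*C*138 - 1*2232512 = -137*1/28*138 - 1*2232512 = -137/28*138 - 2232512 = -9453/14 - 2232512 = -31264621/14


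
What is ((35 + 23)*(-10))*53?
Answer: -30740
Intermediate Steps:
((35 + 23)*(-10))*53 = (58*(-10))*53 = -580*53 = -30740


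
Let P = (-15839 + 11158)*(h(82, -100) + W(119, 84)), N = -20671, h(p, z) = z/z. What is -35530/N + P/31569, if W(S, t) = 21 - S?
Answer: 10507458817/652562799 ≈ 16.102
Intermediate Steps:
h(p, z) = 1
P = 454057 (P = (-15839 + 11158)*(1 + (21 - 1*119)) = -4681*(1 + (21 - 119)) = -4681*(1 - 98) = -4681*(-97) = 454057)
-35530/N + P/31569 = -35530/(-20671) + 454057/31569 = -35530*(-1/20671) + 454057*(1/31569) = 35530/20671 + 454057/31569 = 10507458817/652562799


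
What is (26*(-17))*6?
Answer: -2652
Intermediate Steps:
(26*(-17))*6 = -442*6 = -2652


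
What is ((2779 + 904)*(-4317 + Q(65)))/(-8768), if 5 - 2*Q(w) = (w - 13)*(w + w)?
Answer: 56677687/17536 ≈ 3232.1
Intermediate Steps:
Q(w) = 5/2 - w*(-13 + w) (Q(w) = 5/2 - (w - 13)*(w + w)/2 = 5/2 - (-13 + w)*2*w/2 = 5/2 - w*(-13 + w))
((2779 + 904)*(-4317 + Q(65)))/(-8768) = ((2779 + 904)*(-4317 + (5/2 - 1*65² + 13*65)))/(-8768) = (3683*(-4317 + (5/2 - 1*4225 + 845)))*(-1/8768) = (3683*(-4317 + (5/2 - 4225 + 845)))*(-1/8768) = (3683*(-4317 - 6755/2))*(-1/8768) = (3683*(-15389/2))*(-1/8768) = -56677687/2*(-1/8768) = 56677687/17536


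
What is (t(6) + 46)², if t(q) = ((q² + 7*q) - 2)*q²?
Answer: 7739524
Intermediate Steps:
t(q) = q²*(-2 + q² + 7*q) (t(q) = (-2 + q² + 7*q)*q² = q²*(-2 + q² + 7*q))
(t(6) + 46)² = (6²*(-2 + 6² + 7*6) + 46)² = (36*(-2 + 36 + 42) + 46)² = (36*76 + 46)² = (2736 + 46)² = 2782² = 7739524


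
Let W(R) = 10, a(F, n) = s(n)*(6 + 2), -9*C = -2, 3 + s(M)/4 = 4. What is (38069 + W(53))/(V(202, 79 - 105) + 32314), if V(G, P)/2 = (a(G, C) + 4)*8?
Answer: 38079/32890 ≈ 1.1578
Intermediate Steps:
s(M) = 4 (s(M) = -12 + 4*4 = -12 + 16 = 4)
C = 2/9 (C = -⅑*(-2) = 2/9 ≈ 0.22222)
a(F, n) = 32 (a(F, n) = 4*(6 + 2) = 4*8 = 32)
V(G, P) = 576 (V(G, P) = 2*((32 + 4)*8) = 2*(36*8) = 2*288 = 576)
(38069 + W(53))/(V(202, 79 - 105) + 32314) = (38069 + 10)/(576 + 32314) = 38079/32890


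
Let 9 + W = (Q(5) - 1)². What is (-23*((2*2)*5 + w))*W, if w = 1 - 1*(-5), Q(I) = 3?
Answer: 2990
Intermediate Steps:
w = 6 (w = 1 + 5 = 6)
W = -5 (W = -9 + (3 - 1)² = -9 + 2² = -9 + 4 = -5)
(-23*((2*2)*5 + w))*W = -23*((2*2)*5 + 6)*(-5) = -23*(4*5 + 6)*(-5) = -23*(20 + 6)*(-5) = -23*26*(-5) = -598*(-5) = 2990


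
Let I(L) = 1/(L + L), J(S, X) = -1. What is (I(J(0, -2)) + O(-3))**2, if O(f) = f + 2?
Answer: 9/4 ≈ 2.2500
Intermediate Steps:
O(f) = 2 + f
I(L) = 1/(2*L)
(I(J(0, -2)) + O(-3))**2 = ((1/2)/(-1) + (2 - 3))**2 = ((1/2)*(-1) - 1)**2 = (-1/2 - 1)**2 = (-3/2)**2 = 9/4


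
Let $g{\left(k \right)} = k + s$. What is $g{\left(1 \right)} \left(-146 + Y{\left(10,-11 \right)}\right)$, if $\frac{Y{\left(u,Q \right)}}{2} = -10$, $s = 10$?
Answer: $-1826$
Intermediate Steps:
$Y{\left(u,Q \right)} = -20$ ($Y{\left(u,Q \right)} = 2 \left(-10\right) = -20$)
$g{\left(k \right)} = 10 + k$ ($g{\left(k \right)} = k + 10 = 10 + k$)
$g{\left(1 \right)} \left(-146 + Y{\left(10,-11 \right)}\right) = \left(10 + 1\right) \left(-146 - 20\right) = 11 \left(-166\right) = -1826$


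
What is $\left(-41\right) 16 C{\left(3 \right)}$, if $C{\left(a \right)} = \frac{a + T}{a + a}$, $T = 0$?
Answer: $-328$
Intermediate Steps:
$C{\left(a \right)} = \frac{1}{2}$ ($C{\left(a \right)} = \frac{a + 0}{a + a} = \frac{a}{2 a} = a \frac{1}{2 a} = \frac{1}{2}$)
$\left(-41\right) 16 C{\left(3 \right)} = \left(-41\right) 16 \cdot \frac{1}{2} = \left(-656\right) \frac{1}{2} = -328$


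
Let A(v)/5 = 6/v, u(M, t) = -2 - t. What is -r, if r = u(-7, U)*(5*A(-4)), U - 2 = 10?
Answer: -525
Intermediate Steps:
U = 12 (U = 2 + 10 = 12)
A(v) = 30/v (A(v) = 5*(6/v) = 30/v)
r = 525 (r = (-2 - 1*12)*(5*(30/(-4))) = (-2 - 12)*(5*(30*(-¼))) = -70*(-15)/2 = -14*(-75/2) = 525)
-r = -1*525 = -525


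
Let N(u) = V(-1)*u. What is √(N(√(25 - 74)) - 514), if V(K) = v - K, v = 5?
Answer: √(-514 + 42*I) ≈ 0.9255 + 22.69*I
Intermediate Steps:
V(K) = 5 - K
N(u) = 6*u (N(u) = (5 - 1*(-1))*u = (5 + 1)*u = 6*u)
√(N(√(25 - 74)) - 514) = √(6*√(25 - 74) - 514) = √(6*√(-49) - 514) = √(6*(7*I) - 514) = √(42*I - 514) = √(-514 + 42*I)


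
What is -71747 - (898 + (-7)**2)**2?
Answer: -968556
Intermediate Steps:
-71747 - (898 + (-7)**2)**2 = -71747 - (898 + 49)**2 = -71747 - 1*947**2 = -71747 - 1*896809 = -71747 - 896809 = -968556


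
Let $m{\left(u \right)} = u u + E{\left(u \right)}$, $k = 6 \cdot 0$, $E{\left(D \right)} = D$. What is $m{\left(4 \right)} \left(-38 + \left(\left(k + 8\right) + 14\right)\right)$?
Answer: $-320$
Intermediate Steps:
$k = 0$
$m{\left(u \right)} = u + u^{2}$ ($m{\left(u \right)} = u u + u = u^{2} + u = u + u^{2}$)
$m{\left(4 \right)} \left(-38 + \left(\left(k + 8\right) + 14\right)\right) = 4 \left(1 + 4\right) \left(-38 + \left(\left(0 + 8\right) + 14\right)\right) = 4 \cdot 5 \left(-38 + \left(8 + 14\right)\right) = 20 \left(-38 + 22\right) = 20 \left(-16\right) = -320$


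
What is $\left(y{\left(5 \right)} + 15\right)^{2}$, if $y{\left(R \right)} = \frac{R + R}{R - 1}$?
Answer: $\frac{1225}{4} \approx 306.25$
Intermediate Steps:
$y{\left(R \right)} = \frac{2 R}{-1 + R}$
$\left(y{\left(5 \right)} + 15\right)^{2} = \left(2 \cdot 5 \frac{1}{-1 + 5} + 15\right)^{2} = \left(2 \cdot 5 \cdot \frac{1}{4} + 15\right)^{2} = \left(\frac{5}{2} + 15\right)^{2} = \left(\frac{35}{2}\right)^{2} = \frac{1225}{4}$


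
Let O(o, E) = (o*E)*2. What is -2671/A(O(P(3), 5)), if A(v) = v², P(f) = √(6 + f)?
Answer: -2671/900 ≈ -2.9678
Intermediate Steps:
O(o, E) = 2*E*o (O(o, E) = (E*o)*2 = 2*E*o)
-2671/A(O(P(3), 5)) = -2671*1/(100*(6 + 3)) = -2671/((2*5*√9)²) = -2671/((2*5*3)²) = -2671/(30²) = -2671/900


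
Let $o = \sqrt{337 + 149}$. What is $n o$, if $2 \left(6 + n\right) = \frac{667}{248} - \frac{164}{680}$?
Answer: $- \frac{1812141 \sqrt{6}}{42160} \approx -105.29$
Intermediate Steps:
$n = - \frac{201349}{42160}$ ($n = -6 + \frac{\frac{667}{248} - \frac{164}{680}}{2} = -6 + \frac{667 \cdot \frac{1}{248} - \frac{41}{170}}{2} = -6 + \frac{\frac{667}{248} - \frac{41}{170}}{2} = -6 + \frac{1}{2} \cdot \frac{51611}{21080} = -6 + \frac{51611}{42160} = - \frac{201349}{42160} \approx -4.7758$)
$o = 9 \sqrt{6}$ ($o = \sqrt{486} = 9 \sqrt{6} \approx 22.045$)
$n o = - \frac{201349 \cdot 9 \sqrt{6}}{42160} = - \frac{1812141 \sqrt{6}}{42160}$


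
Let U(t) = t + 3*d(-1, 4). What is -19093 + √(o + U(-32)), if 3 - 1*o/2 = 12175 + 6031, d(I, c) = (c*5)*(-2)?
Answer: -19093 + 3*I*√4062 ≈ -19093.0 + 191.2*I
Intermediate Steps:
d(I, c) = -10*c (d(I, c) = (5*c)*(-2) = -10*c)
U(t) = -120 + t (U(t) = t + 3*(-10*4) = t + 3*(-40) = t - 120 = -120 + t)
o = -36406 (o = 6 - 2*(12175 + 6031) = 6 - 2*18206 = 6 - 36412 = -36406)
-19093 + √(o + U(-32)) = -19093 + √(-36406 + (-120 - 32)) = -19093 + √(-36406 - 152) = -19093 + √(-36558) = -19093 + 3*I*√4062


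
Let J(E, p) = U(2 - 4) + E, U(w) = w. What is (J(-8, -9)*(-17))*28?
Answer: 4760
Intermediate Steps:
J(E, p) = -2 + E (J(E, p) = (2 - 4) + E = -2 + E)
(J(-8, -9)*(-17))*28 = ((-2 - 8)*(-17))*28 = -10*(-17)*28 = 170*28 = 4760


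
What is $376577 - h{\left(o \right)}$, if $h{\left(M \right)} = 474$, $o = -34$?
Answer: $376103$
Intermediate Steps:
$376577 - h{\left(o \right)} = 376577 - 474 = 376103$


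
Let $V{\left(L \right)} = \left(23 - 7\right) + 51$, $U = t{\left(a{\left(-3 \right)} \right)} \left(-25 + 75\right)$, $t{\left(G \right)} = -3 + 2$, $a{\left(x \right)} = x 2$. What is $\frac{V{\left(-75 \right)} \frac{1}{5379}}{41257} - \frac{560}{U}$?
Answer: $\frac{12427598903}{1109607015} \approx 11.2$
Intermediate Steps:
$a{\left(x \right)} = 2 x$
$t{\left(G \right)} = -1$
$U = -50$ ($U = - (-25 + 75) = \left(-1\right) 50 = -50$)
$V{\left(L \right)} = 67$ ($V{\left(L \right)} = 16 + 51 = 67$)
$\frac{V{\left(-75 \right)} \frac{1}{5379}}{41257} - \frac{560}{U} = \frac{67 \cdot \frac{1}{5379}}{41257} - \frac{560}{-50} = 67 \cdot \frac{1}{5379} \cdot \frac{1}{41257} - - \frac{56}{5} = \frac{67}{5379} \cdot \frac{1}{41257} + \frac{56}{5} = \frac{67}{221921403} + \frac{56}{5} = \frac{12427598903}{1109607015}$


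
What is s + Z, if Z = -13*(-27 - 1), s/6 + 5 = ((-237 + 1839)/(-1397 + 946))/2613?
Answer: 131199010/392821 ≈ 333.99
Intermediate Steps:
s = -11787834/392821 (s = -30 + 6*(((-237 + 1839)/(-1397 + 946))/2613) = -30 + 6*((1602/(-451))*(1/2613)) = -30 + 6*((1602*(-1/451))*(1/2613)) = -30 + 6*(-1602/451*1/2613) = -30 + 6*(-534/392821) = -30 - 3204/392821 = -11787834/392821 ≈ -30.008)
Z = 364 (Z = -13*(-28) = 364)
s + Z = -11787834/392821 + 364 = 131199010/392821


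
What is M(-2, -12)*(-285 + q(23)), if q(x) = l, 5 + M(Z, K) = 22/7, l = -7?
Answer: 3796/7 ≈ 542.29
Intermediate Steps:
M(Z, K) = -13/7 (M(Z, K) = -5 + 22/7 = -13/7)
q(x) = -7
M(-2, -12)*(-285 + q(23)) = -13*(-285 - 7)/7 = -13/7*(-292) = 3796/7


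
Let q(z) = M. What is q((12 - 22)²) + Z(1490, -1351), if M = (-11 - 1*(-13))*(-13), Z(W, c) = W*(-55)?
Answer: -81976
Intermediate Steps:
Z(W, c) = -55*W
M = -26 (M = (-11 + 13)*(-13) = 2*(-13) = -26)
q(z) = -26
q((12 - 22)²) + Z(1490, -1351) = -26 - 55*1490 = -26 - 81950 = -81976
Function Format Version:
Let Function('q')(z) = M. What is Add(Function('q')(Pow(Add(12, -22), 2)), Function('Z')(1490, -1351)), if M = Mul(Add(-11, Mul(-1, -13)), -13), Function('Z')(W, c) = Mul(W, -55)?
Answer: -81976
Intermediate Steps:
Function('Z')(W, c) = Mul(-55, W)
M = -26 (M = Mul(Add(-11, 13), -13) = Mul(2, -13) = -26)
Function('q')(z) = -26
Add(Function('q')(Pow(Add(12, -22), 2)), Function('Z')(1490, -1351)) = Add(-26, Mul(-55, 1490)) = Add(-26, -81950) = -81976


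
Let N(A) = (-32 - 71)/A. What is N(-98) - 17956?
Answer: -1759585/98 ≈ -17955.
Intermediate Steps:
N(A) = -103/A
N(-98) - 17956 = -103/(-98) - 17956 = -103*(-1/98) - 17956 = 103/98 - 17956 = -1759585/98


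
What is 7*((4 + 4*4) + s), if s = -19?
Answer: 7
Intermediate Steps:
7*((4 + 4*4) + s) = 7*((4 + 4*4) - 19) = 7*((4 + 16) - 19) = 7*(20 - 19) = 7*1 = 7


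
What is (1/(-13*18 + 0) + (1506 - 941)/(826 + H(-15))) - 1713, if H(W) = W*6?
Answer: -147444119/86112 ≈ -1712.2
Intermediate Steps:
H(W) = 6*W
(1/(-13*18 + 0) + (1506 - 941)/(826 + H(-15))) - 1713 = (1/(-13*18 + 0) + (1506 - 941)/(826 + 6*(-15))) - 1713 = (1/(-234 + 0) + 565/(826 - 90)) - 1713 = (1/(-234) + 565/736) - 1713 = (-1/234 + 565*(1/736)) - 1713 = (-1/234 + 565/736) - 1713 = 65737/86112 - 1713 = -147444119/86112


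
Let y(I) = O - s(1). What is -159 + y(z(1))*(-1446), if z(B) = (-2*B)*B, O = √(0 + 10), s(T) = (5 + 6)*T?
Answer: 15747 - 1446*√10 ≈ 11174.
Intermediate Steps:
s(T) = 11*T
O = √10 ≈ 3.1623
z(B) = -2*B²
y(I) = -11 + √10 (y(I) = √10 - 11 = -11 + √10)
-159 + y(z(1))*(-1446) = -159 + (-11 + √10)*(-1446) = -159 + (15906 - 1446*√10) = 15747 - 1446*√10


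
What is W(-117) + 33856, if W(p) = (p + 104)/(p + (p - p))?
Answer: 304705/9 ≈ 33856.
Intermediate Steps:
W(p) = (104 + p)/p (W(p) = (104 + p)/(p + 0) = (104 + p)/p)
W(-117) + 33856 = (104 - 117)/(-117) + 33856 = -1/117*(-13) + 33856 = ⅑ + 33856 = 304705/9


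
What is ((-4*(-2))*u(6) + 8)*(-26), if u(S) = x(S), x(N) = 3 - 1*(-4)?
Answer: -1664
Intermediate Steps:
x(N) = 7 (x(N) = 3 + 4 = 7)
u(S) = 7
((-4*(-2))*u(6) + 8)*(-26) = (-4*(-2)*7 + 8)*(-26) = (8*7 + 8)*(-26) = (56 + 8)*(-26) = 64*(-26) = -1664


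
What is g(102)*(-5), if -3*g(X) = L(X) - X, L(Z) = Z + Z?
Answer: 170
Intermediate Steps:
L(Z) = 2*Z
g(X) = -X/3 (g(X) = -(2*X - X)/3 = -X/3)
g(102)*(-5) = -⅓*102*(-5) = -34*(-5) = 170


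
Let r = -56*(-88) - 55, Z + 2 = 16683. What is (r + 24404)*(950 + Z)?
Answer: 516182787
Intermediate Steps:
Z = 16681 (Z = -2 + 16683 = 16681)
r = 4873 (r = 4928 - 55 = 4873)
(r + 24404)*(950 + Z) = (4873 + 24404)*(950 + 16681) = 29277*17631 = 516182787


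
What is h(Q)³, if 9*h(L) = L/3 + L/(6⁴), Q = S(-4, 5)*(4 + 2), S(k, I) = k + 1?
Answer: -81182737/272097792 ≈ -0.29836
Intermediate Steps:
S(k, I) = 1 + k
Q = -18 (Q = (1 - 4)*(4 + 2) = -3*6 = -18)
h(L) = 433*L/11664 (h(L) = (L/3 + L/(6⁴))/9 = (L*(⅓) + L/1296)/9 = (L/3 + L*(1/1296))/9 = (L/3 + L/1296)/9 = (433*L/1296)/9 = 433*L/11664)
h(Q)³ = ((433/11664)*(-18))³ = (-433/648)³ = -81182737/272097792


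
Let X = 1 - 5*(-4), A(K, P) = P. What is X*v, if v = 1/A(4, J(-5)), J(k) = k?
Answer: -21/5 ≈ -4.2000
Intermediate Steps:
v = -⅕ (v = 1/(-5) = -⅕ ≈ -0.20000)
X = 21 (X = 1 + 20 = 21)
X*v = 21*(-⅕) = -21/5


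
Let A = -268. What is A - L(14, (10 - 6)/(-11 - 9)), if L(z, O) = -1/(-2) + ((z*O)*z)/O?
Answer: -929/2 ≈ -464.50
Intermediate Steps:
L(z, O) = ½ + z² (L(z, O) = -1*(-½) + ((O*z)*z)/O = ½ + (O*z²)/O = ½ + z²)
A - L(14, (10 - 6)/(-11 - 9)) = -268 - (½ + 14²) = -268 - (½ + 196) = -268 - 1*393/2 = -268 - 393/2 = -929/2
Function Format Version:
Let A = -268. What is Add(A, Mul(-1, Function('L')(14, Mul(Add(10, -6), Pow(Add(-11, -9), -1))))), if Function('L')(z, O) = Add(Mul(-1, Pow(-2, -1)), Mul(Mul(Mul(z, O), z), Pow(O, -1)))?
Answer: Rational(-929, 2) ≈ -464.50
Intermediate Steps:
Function('L')(z, O) = Add(Rational(1, 2), Pow(z, 2)) (Function('L')(z, O) = Add(Mul(-1, Rational(-1, 2)), Mul(Mul(Mul(O, z), z), Pow(O, -1))) = Add(Rational(1, 2), Mul(Mul(O, Pow(z, 2)), Pow(O, -1))) = Add(Rational(1, 2), Pow(z, 2)))
Add(A, Mul(-1, Function('L')(14, Mul(Add(10, -6), Pow(Add(-11, -9), -1))))) = Add(-268, Mul(-1, Add(Rational(1, 2), Pow(14, 2)))) = Add(-268, Mul(-1, Add(Rational(1, 2), 196))) = Add(-268, Mul(-1, Rational(393, 2))) = Add(-268, Rational(-393, 2)) = Rational(-929, 2)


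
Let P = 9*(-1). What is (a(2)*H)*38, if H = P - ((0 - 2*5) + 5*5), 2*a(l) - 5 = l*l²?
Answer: -5928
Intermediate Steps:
P = -9
a(l) = 5/2 + l³/2 (a(l) = 5/2 + (l*l²)/2 = 5/2 + l³/2)
H = -24 (H = -9 - ((0 - 2*5) + 5*5) = -9 - ((0 - 10) + 25) = -9 - (-10 + 25) = -9 - 1*15 = -9 - 15 = -24)
(a(2)*H)*38 = ((5/2 + (½)*2³)*(-24))*38 = ((5/2 + (½)*8)*(-24))*38 = ((5/2 + 4)*(-24))*38 = ((13/2)*(-24))*38 = -156*38 = -5928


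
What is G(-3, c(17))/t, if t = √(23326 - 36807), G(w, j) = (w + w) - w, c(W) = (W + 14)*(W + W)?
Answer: 3*I*√13481/13481 ≈ 0.025838*I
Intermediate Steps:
c(W) = 2*W*(14 + W) (c(W) = (14 + W)*(2*W) = 2*W*(14 + W))
G(w, j) = w (G(w, j) = 2*w - w = w)
t = I*√13481 (t = √(-13481) = I*√13481 ≈ 116.11*I)
G(-3, c(17))/t = -3*(-I*√13481/13481) = -(-3)*I*√13481/13481 = 3*I*√13481/13481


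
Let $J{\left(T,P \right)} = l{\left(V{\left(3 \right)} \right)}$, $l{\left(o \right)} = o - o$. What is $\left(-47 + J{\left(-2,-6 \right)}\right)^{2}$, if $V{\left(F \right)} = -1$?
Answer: $2209$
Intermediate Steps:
$l{\left(o \right)} = 0$
$J{\left(T,P \right)} = 0$
$\left(-47 + J{\left(-2,-6 \right)}\right)^{2} = \left(-47 + 0\right)^{2} = \left(-47\right)^{2} = 2209$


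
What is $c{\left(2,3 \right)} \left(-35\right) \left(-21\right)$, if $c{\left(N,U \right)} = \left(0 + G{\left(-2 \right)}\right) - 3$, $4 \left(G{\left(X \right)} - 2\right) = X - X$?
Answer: $-735$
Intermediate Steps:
$G{\left(X \right)} = 2$ ($G{\left(X \right)} = 2 + \frac{X - X}{4} = 2 + \frac{1}{4} \cdot 0 = 2 + 0 = 2$)
$c{\left(N,U \right)} = -1$ ($c{\left(N,U \right)} = \left(0 + 2\right) - 3 = 2 - 3 = -1$)
$c{\left(2,3 \right)} \left(-35\right) \left(-21\right) = \left(-1\right) \left(-35\right) \left(-21\right) = 35 \left(-21\right) = -735$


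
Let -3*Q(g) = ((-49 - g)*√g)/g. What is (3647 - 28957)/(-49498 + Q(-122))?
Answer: 1375568229240/2690157105721 + 5542890*I*√122/2690157105721 ≈ 0.51133 + 2.2758e-5*I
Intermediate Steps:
Q(g) = -(-49 - g)/(3*√g) (Q(g) = -(-49 - g)*√g/(3*g) = -√g*(-49 - g)/(3*g) = -(-49 - g)/(3*√g))
(3647 - 28957)/(-49498 + Q(-122)) = (3647 - 28957)/(-49498 + (49 - 122)/(3*√(-122))) = -25310/(-49498 + (⅓)*(-I*√122/122)*(-73)) = -25310/(-49498 + 73*I*√122/366)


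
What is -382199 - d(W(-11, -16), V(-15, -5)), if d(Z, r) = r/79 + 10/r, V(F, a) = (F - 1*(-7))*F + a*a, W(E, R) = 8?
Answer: -875622272/2291 ≈ -3.8220e+5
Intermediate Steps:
V(F, a) = a² + F*(7 + F) (V(F, a) = (F + 7)*F + a² = (7 + F)*F + a² = F*(7 + F) + a² = a² + F*(7 + F))
d(Z, r) = 10/r + r/79 (d(Z, r) = r*(1/79) + 10/r = r/79 + 10/r = 10/r + r/79)
-382199 - d(W(-11, -16), V(-15, -5)) = -382199 - (10/((-15)² + (-5)² + 7*(-15)) + ((-15)² + (-5)² + 7*(-15))/79) = -382199 - (10/(225 + 25 - 105) + (225 + 25 - 105)/79) = -382199 - (10/145 + (1/79)*145) = -382199 - (10*(1/145) + 145/79) = -382199 - (2/29 + 145/79) = -382199 - 1*4363/2291 = -382199 - 4363/2291 = -875622272/2291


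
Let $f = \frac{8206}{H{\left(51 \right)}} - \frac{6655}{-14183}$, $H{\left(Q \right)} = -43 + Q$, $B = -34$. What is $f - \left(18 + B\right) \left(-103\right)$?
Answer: $- \frac{35274867}{56732} \approx -621.78$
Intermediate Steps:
$f = \frac{58219469}{56732}$ ($f = \frac{8206}{-43 + 51} - \frac{6655}{-14183} = \frac{8206}{8} - - \frac{6655}{14183} = 8206 \cdot \frac{1}{8} + \frac{6655}{14183} = \frac{4103}{4} + \frac{6655}{14183} = \frac{58219469}{56732} \approx 1026.2$)
$f - \left(18 + B\right) \left(-103\right) = \frac{58219469}{56732} - \left(18 - 34\right) \left(-103\right) = \frac{58219469}{56732} - \left(-16\right) \left(-103\right) = \frac{58219469}{56732} - 1648 = - \frac{35274867}{56732}$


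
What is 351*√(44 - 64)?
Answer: 702*I*√5 ≈ 1569.7*I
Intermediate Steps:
351*√(44 - 64) = 351*√(-20) = 351*(2*I*√5) = 702*I*√5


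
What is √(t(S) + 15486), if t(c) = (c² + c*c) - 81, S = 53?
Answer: √21023 ≈ 144.99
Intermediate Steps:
t(c) = -81 + 2*c² (t(c) = (c² + c²) - 81 = 2*c² - 81 = -81 + 2*c²)
√(t(S) + 15486) = √((-81 + 2*53²) + 15486) = √((-81 + 2*2809) + 15486) = √((-81 + 5618) + 15486) = √(5537 + 15486) = √21023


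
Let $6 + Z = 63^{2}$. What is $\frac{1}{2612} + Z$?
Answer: $\frac{10351357}{2612} \approx 3963.0$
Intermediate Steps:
$Z = 3963$ ($Z = -6 + 63^{2} = -6 + 3969 = 3963$)
$\frac{1}{2612} + Z = \frac{1}{2612} + 3963 = \frac{10351357}{2612}$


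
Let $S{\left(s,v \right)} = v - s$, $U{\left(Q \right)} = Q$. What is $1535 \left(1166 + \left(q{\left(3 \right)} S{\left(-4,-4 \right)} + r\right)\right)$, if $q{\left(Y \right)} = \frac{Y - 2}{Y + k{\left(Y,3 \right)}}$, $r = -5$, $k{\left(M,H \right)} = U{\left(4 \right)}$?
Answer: $1782135$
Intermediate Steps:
$k{\left(M,H \right)} = 4$
$q{\left(Y \right)} = \frac{-2 + Y}{4 + Y}$ ($q{\left(Y \right)} = \frac{Y - 2}{Y + 4} = \frac{-2 + Y}{4 + Y}$)
$1535 \left(1166 + \left(q{\left(3 \right)} S{\left(-4,-4 \right)} + r\right)\right) = 1535 \left(1166 - \left(5 - \frac{-2 + 3}{4 + 3} \left(-4 - -4\right)\right)\right) = 1535 \left(1166 - \left(5 - \frac{1}{7} \cdot 1 \left(-4 + 4\right)\right)\right) = 1535 \left(1166 - \left(5 - \frac{1}{7} \cdot 1 \cdot 0\right)\right) = 1535 \left(1166 + \left(\frac{1}{7} \cdot 0 - 5\right)\right) = 1535 \left(1166 + \left(0 - 5\right)\right) = 1535 \left(1166 - 5\right) = 1535 \cdot 1161 = 1782135$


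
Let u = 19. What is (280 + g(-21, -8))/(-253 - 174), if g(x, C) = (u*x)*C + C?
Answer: -3464/427 ≈ -8.1124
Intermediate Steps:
g(x, C) = C + 19*C*x (g(x, C) = (19*x)*C + C = 19*C*x + C = C + 19*C*x)
(280 + g(-21, -8))/(-253 - 174) = (280 - 8*(1 + 19*(-21)))/(-253 - 174) = (280 - 8*(1 - 399))/(-427) = (280 - 8*(-398))*(-1/427) = (280 + 3184)*(-1/427) = 3464*(-1/427) = -3464/427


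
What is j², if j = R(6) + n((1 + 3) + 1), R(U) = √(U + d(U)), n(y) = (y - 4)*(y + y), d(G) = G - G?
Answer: (10 + √6)² ≈ 154.99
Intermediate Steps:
d(G) = 0
n(y) = 2*y*(-4 + y) (n(y) = (-4 + y)*(2*y) = 2*y*(-4 + y))
R(U) = √U (R(U) = √(U + 0) = √U)
j = 10 + √6 (j = √6 + 2*((1 + 3) + 1)*(-4 + ((1 + 3) + 1)) = √6 + 2*(4 + 1)*(-4 + (4 + 1)) = √6 + 2*5*(-4 + 5) = √6 + 2*5*1 = √6 + 10 = 10 + √6 ≈ 12.449)
j² = (10 + √6)²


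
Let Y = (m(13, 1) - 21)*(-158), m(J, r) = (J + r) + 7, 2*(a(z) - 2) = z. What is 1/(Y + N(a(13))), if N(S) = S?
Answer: 2/17 ≈ 0.11765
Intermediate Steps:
a(z) = 2 + z/2
m(J, r) = 7 + J + r
Y = 0 (Y = ((7 + 13 + 1) - 21)*(-158) = (21 - 21)*(-158) = 0*(-158) = 0)
1/(Y + N(a(13))) = 1/(0 + (2 + (½)*13)) = 1/(0 + (2 + 13/2)) = 1/(0 + 17/2) = 1/(17/2) = 2/17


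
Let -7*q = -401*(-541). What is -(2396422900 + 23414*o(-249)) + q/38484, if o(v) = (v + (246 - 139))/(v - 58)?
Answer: -198190140385447031/82702116 ≈ -2.3964e+9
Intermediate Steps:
q = -216941/7 (q = -(-401)*(-541)/7 = -1/7*216941 = -216941/7 ≈ -30992.)
o(v) = (107 + v)/(-58 + v) (o(v) = (v + 107)/(-58 + v) = (107 + v)/(-58 + v))
-(2396422900 + 23414*o(-249)) + q/38484 = -(2396422900 + 23414*(107 - 249)/(-58 - 249)) - 216941/7/38484 = -23414/(1/(102350 - 142/(-307))) - 216941/7*1/38484 = -23414/(1/(102350 - 1/307*(-142))) - 216941/269388 = -23414/(1/(102350 + 142/307)) - 216941/269388 = -23414/(1/(31421592/307)) - 216941/269388 = -23414/307/31421592 - 216941/269388 = -23414*31421592/307 - 216941/269388 = -735705155088/307 - 216941/269388 = -198190140385447031/82702116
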